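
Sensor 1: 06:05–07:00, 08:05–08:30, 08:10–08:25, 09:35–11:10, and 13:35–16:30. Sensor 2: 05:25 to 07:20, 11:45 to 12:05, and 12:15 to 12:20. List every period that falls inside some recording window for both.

First set merges to 06:05–07:00, 08:05–08:30, 09:35–11:10, 13:35–16:30.
06:05–07:00 overlaps B on 06:05–07:00.
08:05–08:30 falls entirely outside B.
09:35–11:10 falls entirely outside B.
13:35–16:30 falls entirely outside B.

06:05–07:00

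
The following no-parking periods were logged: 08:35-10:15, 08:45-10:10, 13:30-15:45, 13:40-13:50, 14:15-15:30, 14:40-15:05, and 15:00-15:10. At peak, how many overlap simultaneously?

4

Walk the sorted start/end points keeping a running depth.
The depth first hits 4 at 15:00.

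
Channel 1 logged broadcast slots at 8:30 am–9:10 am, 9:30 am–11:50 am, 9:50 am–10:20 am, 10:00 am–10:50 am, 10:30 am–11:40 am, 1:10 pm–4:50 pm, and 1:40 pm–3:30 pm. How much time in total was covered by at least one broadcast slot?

6 h 40 min

Merged: 8:30 am–9:10 am, 9:30 am–11:50 am, 1:10 pm–4:50 pm.
Lengths: 40 min + 2 h 20 min + 3 h 40 min = 6 h 40 min.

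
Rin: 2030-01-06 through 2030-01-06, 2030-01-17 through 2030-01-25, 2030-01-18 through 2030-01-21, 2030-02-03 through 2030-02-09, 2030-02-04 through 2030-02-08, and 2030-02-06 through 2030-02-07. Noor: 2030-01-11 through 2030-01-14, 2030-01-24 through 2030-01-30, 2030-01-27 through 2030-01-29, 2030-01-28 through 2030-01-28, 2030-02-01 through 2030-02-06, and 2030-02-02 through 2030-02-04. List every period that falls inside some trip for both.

Merge the first list: 2030-01-06 through 2030-01-06, 2030-01-17 through 2030-01-25, 2030-02-03 through 2030-02-09.
Merge the second list: 2030-01-11 through 2030-01-14, 2030-01-24 through 2030-01-30, 2030-02-01 through 2030-02-06.
2030-01-06 through 2030-01-06 meets no B interval.
2030-01-17 through 2030-01-25 ∩ B → 2030-01-24 through 2030-01-25.
2030-02-03 through 2030-02-09 ∩ B → 2030-02-03 through 2030-02-06.

2030-01-24 through 2030-01-25, 2030-02-03 through 2030-02-06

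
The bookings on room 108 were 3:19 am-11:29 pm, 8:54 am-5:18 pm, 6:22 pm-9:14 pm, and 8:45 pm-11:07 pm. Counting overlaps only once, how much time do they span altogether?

Merged: 3:19 am–11:29 pm.
Length: 20 h 10 min.

20 h 10 min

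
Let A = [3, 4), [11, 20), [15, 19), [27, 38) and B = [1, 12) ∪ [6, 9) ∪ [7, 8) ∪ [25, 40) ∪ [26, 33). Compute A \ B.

[12, 20)

Merge the first list: [3, 4), [11, 20), [27, 38).
Merge the second list: [1, 12), [25, 40).
[3, 4): entirely removed.
[11, 20) \ B = [12, 20).
[27, 38): entirely removed.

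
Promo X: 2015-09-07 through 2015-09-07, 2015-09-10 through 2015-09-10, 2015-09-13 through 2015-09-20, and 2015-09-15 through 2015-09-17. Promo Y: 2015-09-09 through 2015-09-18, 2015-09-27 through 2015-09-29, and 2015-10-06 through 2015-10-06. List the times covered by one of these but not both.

2015-09-07 through 2015-09-07, 2015-09-09 through 2015-09-09, 2015-09-11 through 2015-09-12, 2015-09-19 through 2015-09-20, 2015-09-27 through 2015-09-29, 2015-10-06 through 2015-10-06

Merge the first list: 2015-09-07 through 2015-09-07, 2015-09-10 through 2015-09-10, 2015-09-13 through 2015-09-20.
Only in the first: 2015-09-07 through 2015-09-07, 2015-09-19 through 2015-09-20.
Only in the second: 2015-09-09 through 2015-09-09, 2015-09-11 through 2015-09-12, 2015-09-27 through 2015-09-29, 2015-10-06 through 2015-10-06.
Together these are the periods covered by exactly one.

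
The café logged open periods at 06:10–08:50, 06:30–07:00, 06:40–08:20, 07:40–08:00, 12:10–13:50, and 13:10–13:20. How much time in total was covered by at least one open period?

Merged: 06:10–08:50, 12:10–13:50.
Lengths: 2 h 40 min + 1 h 40 min = 4 h 20 min.

4 h 20 min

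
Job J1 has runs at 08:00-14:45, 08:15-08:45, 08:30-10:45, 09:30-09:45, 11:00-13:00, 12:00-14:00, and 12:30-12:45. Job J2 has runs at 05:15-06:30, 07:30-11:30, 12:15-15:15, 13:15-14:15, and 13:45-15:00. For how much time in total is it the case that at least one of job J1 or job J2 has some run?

9 h

A, merged: 08:00–14:45.
B, merged: 05:15–06:30, 07:30–11:30, 12:15–15:15.
A ∪ B = 05:15–06:30, 07:30–15:15.
Total: 1 h 15 min + 7 h 45 min = 9 h.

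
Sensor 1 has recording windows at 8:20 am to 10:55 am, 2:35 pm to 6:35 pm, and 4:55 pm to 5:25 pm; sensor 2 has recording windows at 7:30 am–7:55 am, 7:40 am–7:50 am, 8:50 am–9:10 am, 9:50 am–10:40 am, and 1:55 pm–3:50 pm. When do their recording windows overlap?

8:50 am–9:10 am, 9:50 am–10:40 am, 2:35 pm–3:50 pm

A, merged: 8:20 am–10:55 am, 2:35 pm–6:35 pm.
B, merged: 7:30 am–7:55 am, 8:50 am–9:10 am, 9:50 am–10:40 am, 1:55 pm–3:50 pm.
8:20 am–10:55 am meets the second set on 8:50 am–9:10 am, 9:50 am–10:40 am.
2:35 pm–6:35 pm meets the second set on 2:35 pm–3:50 pm.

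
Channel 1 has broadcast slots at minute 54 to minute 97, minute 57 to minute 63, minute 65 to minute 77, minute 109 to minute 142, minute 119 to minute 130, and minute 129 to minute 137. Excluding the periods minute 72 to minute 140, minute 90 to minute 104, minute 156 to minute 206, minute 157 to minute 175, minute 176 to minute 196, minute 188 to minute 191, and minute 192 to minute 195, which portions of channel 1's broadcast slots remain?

A, merged: minute 54 to minute 97, minute 109 to minute 142.
B, merged: minute 72 to minute 140, minute 156 to minute 206.
minute 54 to minute 97 minus B → minute 54 to minute 72.
minute 109 to minute 142 minus B → minute 140 to minute 142.

minute 54 to minute 72, minute 140 to minute 142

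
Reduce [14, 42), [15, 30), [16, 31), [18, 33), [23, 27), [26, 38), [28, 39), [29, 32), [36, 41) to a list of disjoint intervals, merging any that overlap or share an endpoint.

[15, 30) overlaps/touches [14, 42) → extend to [14, 42).
[16, 31) overlaps/touches [14, 42) → extend to [14, 42).
[18, 33) overlaps/touches [14, 42) → extend to [14, 42).
[23, 27) overlaps/touches [14, 42) → extend to [14, 42).
[26, 38) overlaps/touches [14, 42) → extend to [14, 42).
[28, 39) overlaps/touches [14, 42) → extend to [14, 42).
[29, 32) overlaps/touches [14, 42) → extend to [14, 42).
[36, 41) overlaps/touches [14, 42) → extend to [14, 42).

[14, 42)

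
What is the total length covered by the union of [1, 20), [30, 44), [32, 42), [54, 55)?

34

Merged: [1, 20), [30, 44), [54, 55).
Lengths: 19 + 14 + 1 = 34.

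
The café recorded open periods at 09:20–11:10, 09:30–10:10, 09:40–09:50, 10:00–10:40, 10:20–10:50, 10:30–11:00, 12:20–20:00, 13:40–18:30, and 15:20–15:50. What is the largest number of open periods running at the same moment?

At 10:30, 4 of the intervals are simultaneously active.
No point has more.

4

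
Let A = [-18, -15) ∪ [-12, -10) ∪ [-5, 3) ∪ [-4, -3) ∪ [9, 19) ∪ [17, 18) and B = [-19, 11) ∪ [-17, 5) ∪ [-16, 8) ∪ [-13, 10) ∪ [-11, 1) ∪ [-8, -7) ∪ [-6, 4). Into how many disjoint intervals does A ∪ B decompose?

First set merges to [-18, -15), [-12, -10), [-5, 3), [9, 19).
Second set merges to [-19, 11).
A ∪ B = [-19, 19).
That is 1 disjoint piece.

1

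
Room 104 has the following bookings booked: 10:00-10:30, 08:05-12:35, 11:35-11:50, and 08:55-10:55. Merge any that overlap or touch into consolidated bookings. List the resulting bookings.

08:05–12:35

Sort by start: 08:05–12:35, 08:55–10:55, 10:00–10:30, 11:35–11:50.
08:55–10:55 overlaps/touches 08:05–12:35 → extend to 08:05–12:35.
10:00–10:30 overlaps/touches 08:05–12:35 → extend to 08:05–12:35.
11:35–11:50 overlaps/touches 08:05–12:35 → extend to 08:05–12:35.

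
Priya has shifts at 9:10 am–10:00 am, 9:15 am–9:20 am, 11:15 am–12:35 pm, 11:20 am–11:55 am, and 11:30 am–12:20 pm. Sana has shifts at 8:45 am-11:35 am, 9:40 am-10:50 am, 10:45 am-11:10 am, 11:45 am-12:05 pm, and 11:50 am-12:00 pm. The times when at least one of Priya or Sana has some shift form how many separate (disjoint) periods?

Merge the first list: 9:10 am–10:00 am, 11:15 am–12:35 pm.
Merge the second list: 8:45 am–11:35 am, 11:45 am–12:05 pm.
A ∪ B = 8:45 am–12:35 pm.
That is 1 disjoint piece.

1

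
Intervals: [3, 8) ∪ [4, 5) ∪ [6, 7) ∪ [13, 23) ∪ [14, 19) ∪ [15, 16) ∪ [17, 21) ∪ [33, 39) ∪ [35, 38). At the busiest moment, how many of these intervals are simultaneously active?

Walk the sorted start/end points keeping a running depth.
The depth first hits 3 at 15.

3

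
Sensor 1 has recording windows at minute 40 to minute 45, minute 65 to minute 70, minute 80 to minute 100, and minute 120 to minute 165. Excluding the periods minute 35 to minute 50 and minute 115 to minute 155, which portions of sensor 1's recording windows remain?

minute 65 to minute 70, minute 80 to minute 100, minute 155 to minute 165

minute 40 to minute 45: entirely removed.
minute 65 to minute 70: nothing removed.
minute 80 to minute 100: nothing removed.
minute 120 to minute 165 \ B = minute 155 to minute 165.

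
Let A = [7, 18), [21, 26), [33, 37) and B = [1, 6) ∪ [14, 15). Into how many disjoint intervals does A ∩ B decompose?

1

A ∩ B = [14, 15).
That is 1 disjoint piece.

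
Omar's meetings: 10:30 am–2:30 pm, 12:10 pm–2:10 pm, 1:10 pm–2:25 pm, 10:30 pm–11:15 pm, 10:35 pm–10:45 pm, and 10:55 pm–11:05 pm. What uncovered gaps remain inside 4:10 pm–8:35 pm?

4:10 pm–8:35 pm

After merging, the occupied span is 10:30 am–2:30 pm, 10:30 pm–11:15 pm.
Gaps within 4:10 pm–8:35 pm: 4:10 pm–8:35 pm.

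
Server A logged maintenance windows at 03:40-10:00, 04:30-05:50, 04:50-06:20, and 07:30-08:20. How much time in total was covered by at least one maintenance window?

6 h 20 min

Merged: 03:40–10:00.
Length: 6 h 20 min.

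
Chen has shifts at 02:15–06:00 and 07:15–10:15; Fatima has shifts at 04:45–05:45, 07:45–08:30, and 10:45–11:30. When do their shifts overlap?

02:15–06:00 overlaps B on 04:45–05:45.
07:15–10:15 overlaps B on 07:45–08:30.

04:45–05:45, 07:45–08:30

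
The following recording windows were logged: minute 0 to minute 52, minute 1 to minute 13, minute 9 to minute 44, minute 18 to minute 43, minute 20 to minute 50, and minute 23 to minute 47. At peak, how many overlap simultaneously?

Walk the sorted start/end points keeping a running depth.
The depth first hits 5 at minute 23.

5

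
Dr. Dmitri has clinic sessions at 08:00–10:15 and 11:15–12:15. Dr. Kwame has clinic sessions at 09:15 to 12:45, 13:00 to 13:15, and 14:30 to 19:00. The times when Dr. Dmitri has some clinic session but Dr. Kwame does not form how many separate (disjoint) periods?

1

A \ B = 08:00–09:15.
That is 1 disjoint piece.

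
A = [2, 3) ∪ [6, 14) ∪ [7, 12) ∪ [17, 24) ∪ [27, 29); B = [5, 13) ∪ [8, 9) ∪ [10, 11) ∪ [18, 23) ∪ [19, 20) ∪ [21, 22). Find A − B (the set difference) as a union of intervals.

[2, 3) ∪ [13, 14) ∪ [17, 18) ∪ [23, 24) ∪ [27, 29)

Merge the first list: [2, 3), [6, 14), [17, 24), [27, 29).
Merge the second list: [5, 13), [18, 23).
[2, 3) is untouched.
[6, 14) with B removed leaves [13, 14).
[17, 24) with B removed leaves [17, 18), [23, 24).
[27, 29) is untouched.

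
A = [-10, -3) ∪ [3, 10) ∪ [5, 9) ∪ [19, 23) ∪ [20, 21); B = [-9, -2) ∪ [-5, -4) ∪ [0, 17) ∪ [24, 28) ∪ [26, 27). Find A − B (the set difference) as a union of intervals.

First set merges to [-10, -3), [3, 10), [19, 23).
Second set merges to [-9, -2), [0, 17), [24, 28).
[-10, -3) \ B = [-10, -9).
[3, 10): entirely removed.
[19, 23): nothing removed.

[-10, -9) ∪ [19, 23)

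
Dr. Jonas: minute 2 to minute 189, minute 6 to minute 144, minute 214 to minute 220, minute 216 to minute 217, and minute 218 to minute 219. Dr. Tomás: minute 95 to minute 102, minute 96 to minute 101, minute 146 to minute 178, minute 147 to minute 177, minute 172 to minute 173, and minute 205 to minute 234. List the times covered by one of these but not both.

minute 2 to minute 95, minute 102 to minute 146, minute 178 to minute 189, minute 205 to minute 214, minute 220 to minute 234

A, merged: minute 2 to minute 189, minute 214 to minute 220.
B, merged: minute 95 to minute 102, minute 146 to minute 178, minute 205 to minute 234.
Only in the first: minute 2 to minute 95, minute 102 to minute 146, minute 178 to minute 189.
Only in the second: minute 205 to minute 214, minute 220 to minute 234.
Together these are the periods covered by exactly one.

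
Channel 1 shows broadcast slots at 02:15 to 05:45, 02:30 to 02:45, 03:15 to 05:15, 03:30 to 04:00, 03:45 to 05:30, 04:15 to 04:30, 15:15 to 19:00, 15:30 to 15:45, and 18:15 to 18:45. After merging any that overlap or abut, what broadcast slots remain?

02:15–05:45, 15:15–19:00

02:30–02:45 overlaps/touches 02:15–05:45 → extend to 02:15–05:45.
03:15–05:15 overlaps/touches 02:15–05:45 → extend to 02:15–05:45.
03:30–04:00 overlaps/touches 02:15–05:45 → extend to 02:15–05:45.
03:45–05:30 overlaps/touches 02:15–05:45 → extend to 02:15–05:45.
04:15–04:30 overlaps/touches 02:15–05:45 → extend to 02:15–05:45.
15:15–19:00 is disjoint → start new block.
15:30–15:45 overlaps/touches 15:15–19:00 → extend to 15:15–19:00.
18:15–18:45 overlaps/touches 15:15–19:00 → extend to 15:15–19:00.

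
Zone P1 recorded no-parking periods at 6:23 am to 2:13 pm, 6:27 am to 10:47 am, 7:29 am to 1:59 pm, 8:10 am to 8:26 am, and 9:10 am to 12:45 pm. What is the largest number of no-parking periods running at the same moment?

Sweep endpoints in order; track running count of active intervals.
Peak of 4 reached at 8:10 am.

4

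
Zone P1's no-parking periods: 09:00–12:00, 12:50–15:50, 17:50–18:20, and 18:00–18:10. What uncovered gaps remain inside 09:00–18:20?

Covered (merged): 09:00-12:00, 12:50-15:50, 17:50-18:20.
Uncovered inside 09:00-18:20: 12:00-12:50, 15:50-17:50.

12:00-12:50, 15:50-17:50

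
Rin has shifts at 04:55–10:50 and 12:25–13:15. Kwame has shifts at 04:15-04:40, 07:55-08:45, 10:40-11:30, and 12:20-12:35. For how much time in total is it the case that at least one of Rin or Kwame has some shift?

7 h 55 min

A ∪ B = 04:15–04:40, 04:55–11:30, 12:20–13:15.
Total: 25 min + 6 h 35 min + 55 min = 7 h 55 min.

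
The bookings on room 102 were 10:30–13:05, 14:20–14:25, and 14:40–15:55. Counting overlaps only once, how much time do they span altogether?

Merged: 10:30–13:05, 14:20–14:25, 14:40–15:55.
Lengths: 2 h 35 min + 5 min + 1 h 15 min = 3 h 55 min.

3 h 55 min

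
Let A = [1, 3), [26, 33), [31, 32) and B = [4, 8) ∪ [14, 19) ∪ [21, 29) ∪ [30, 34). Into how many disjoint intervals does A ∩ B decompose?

2

First set merges to [1, 3), [26, 33).
A ∩ B = [26, 29), [30, 33).
That is 2 disjoint pieces.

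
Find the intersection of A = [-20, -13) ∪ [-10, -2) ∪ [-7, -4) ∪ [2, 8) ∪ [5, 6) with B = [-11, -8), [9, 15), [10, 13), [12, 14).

[-10, -8)

A, merged: [-20, -13), [-10, -2), [2, 8).
B, merged: [-11, -8), [9, 15).
[-20, -13) meets no B interval.
[-10, -2) ∩ B → [-10, -8).
[2, 8) meets no B interval.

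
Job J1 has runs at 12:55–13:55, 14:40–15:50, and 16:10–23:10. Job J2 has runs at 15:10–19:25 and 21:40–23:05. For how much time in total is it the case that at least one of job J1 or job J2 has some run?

A ∪ B = 12:55–13:55, 14:40–23:10.
Total: 1 h + 8 h 30 min = 9 h 30 min.

9 h 30 min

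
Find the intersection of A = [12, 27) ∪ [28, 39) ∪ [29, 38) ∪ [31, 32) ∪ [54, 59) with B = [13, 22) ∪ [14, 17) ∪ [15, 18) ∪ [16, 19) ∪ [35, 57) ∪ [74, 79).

[13, 22) ∪ [35, 39) ∪ [54, 57)

Merge the first list: [12, 27), [28, 39), [54, 59).
Merge the second list: [13, 22), [35, 57), [74, 79).
[12, 27) meets the second set on [13, 22).
[28, 39) meets the second set on [35, 39).
[54, 59) meets the second set on [54, 57).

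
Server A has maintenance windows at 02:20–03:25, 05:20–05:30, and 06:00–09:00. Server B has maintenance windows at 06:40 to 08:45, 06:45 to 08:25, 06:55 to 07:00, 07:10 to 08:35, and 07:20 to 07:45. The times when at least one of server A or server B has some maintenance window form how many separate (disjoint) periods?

3

Second set merges to 06:40-08:45.
A ∪ B = 02:20-03:25, 05:20-05:30, 06:00-09:00.
That is 3 disjoint pieces.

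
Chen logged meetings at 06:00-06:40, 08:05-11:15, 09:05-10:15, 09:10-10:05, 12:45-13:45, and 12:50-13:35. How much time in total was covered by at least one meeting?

Merged: 06:00-06:40, 08:05-11:15, 12:45-13:45.
Lengths: 40 min + 3 h 10 min + 1 h = 4 h 50 min.

4 h 50 min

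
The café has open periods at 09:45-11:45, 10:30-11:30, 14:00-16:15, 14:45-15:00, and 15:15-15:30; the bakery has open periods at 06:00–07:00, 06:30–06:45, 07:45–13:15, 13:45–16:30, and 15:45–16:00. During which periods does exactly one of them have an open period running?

Merge the first list: 09:45–11:45, 14:00–16:15.
Merge the second list: 06:00–07:00, 07:45–13:15, 13:45–16:30.
Only in the first: none.
Only in the second: 06:00–07:00, 07:45–09:45, 11:45–13:15, 13:45–14:00, 16:15–16:30.
Together these are the periods covered by exactly one.

06:00–07:00, 07:45–09:45, 11:45–13:15, 13:45–14:00, 16:15–16:30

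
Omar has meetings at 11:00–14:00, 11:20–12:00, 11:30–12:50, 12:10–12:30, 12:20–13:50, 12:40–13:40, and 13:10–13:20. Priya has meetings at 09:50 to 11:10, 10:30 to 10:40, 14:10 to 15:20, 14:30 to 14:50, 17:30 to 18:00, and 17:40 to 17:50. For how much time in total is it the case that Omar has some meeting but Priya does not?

2 h 50 min

Merge the first list: 11:00–14:00.
Merge the second list: 09:50–11:10, 14:10–15:20, 17:30–18:00.
A \ B = 11:10–14:00.
Total: 2 h 50 min.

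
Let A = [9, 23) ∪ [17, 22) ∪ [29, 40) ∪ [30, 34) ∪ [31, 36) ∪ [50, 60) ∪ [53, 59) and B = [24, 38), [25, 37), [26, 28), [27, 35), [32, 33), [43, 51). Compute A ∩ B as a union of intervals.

[29, 38) ∪ [50, 51)

A, merged: [9, 23), [29, 40), [50, 60).
B, merged: [24, 38), [43, 51).
[9, 23) meets no B interval.
[29, 40) ∩ B → [29, 38).
[50, 60) ∩ B → [50, 51).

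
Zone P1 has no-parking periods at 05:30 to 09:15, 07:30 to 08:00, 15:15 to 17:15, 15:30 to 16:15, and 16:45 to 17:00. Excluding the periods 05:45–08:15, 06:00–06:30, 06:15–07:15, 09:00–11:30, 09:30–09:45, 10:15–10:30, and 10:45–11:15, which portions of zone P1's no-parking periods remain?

05:30–05:45, 08:15–09:00, 15:15–17:15

A, merged: 05:30–09:15, 15:15–17:15.
B, merged: 05:45–08:15, 09:00–11:30.
05:30–09:15 with B removed leaves 05:30–05:45, 08:15–09:00.
15:15–17:15 is untouched.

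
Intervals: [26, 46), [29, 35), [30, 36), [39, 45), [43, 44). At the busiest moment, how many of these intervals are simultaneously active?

3

Walk the sorted start/end points keeping a running depth.
The depth first hits 3 at 30.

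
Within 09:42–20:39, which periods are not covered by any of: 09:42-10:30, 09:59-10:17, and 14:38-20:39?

After merging, the occupied span is 09:42-10:30, 14:38-20:39.
Uncovered inside 09:42-20:39: 10:30-14:38.

10:30-14:38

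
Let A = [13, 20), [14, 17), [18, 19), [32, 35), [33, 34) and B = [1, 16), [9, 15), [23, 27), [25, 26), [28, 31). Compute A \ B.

[16, 20) ∪ [32, 35)

Merge the first list: [13, 20), [32, 35).
Merge the second list: [1, 16), [23, 27), [28, 31).
[13, 20) minus B → [16, 20).
[32, 35): no B overlap → unchanged.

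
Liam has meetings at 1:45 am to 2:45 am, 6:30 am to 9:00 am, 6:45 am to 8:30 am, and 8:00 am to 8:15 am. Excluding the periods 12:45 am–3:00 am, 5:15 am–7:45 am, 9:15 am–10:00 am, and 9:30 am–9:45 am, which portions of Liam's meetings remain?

Merge the first list: 1:45 am–2:45 am, 6:30 am–9:00 am.
Merge the second list: 12:45 am–3:00 am, 5:15 am–7:45 am, 9:15 am–10:00 am.
1:45 am–2:45 am: entirely removed.
6:30 am–9:00 am \ B = 7:45 am–9:00 am.

7:45 am–9:00 am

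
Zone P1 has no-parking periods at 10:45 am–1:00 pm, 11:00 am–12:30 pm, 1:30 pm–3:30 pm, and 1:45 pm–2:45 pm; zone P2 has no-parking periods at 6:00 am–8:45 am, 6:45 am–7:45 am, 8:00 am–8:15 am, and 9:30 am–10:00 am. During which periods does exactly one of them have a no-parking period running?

6:00 am–8:45 am, 9:30 am–10:00 am, 10:45 am–1:00 pm, 1:30 pm–3:30 pm

First set merges to 10:45 am–1:00 pm, 1:30 pm–3:30 pm.
Second set merges to 6:00 am–8:45 am, 9:30 am–10:00 am.
A but not B: 10:45 am–1:00 pm, 1:30 pm–3:30 pm.
B but not A: 6:00 am–8:45 am, 9:30 am–10:00 am.
Combining gives A △ B.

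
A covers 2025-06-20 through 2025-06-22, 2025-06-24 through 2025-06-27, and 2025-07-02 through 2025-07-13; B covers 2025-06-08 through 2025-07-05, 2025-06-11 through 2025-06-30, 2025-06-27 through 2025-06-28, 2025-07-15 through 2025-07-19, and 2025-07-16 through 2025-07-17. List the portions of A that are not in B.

Second set merges to 2025-06-08 through 2025-07-05, 2025-07-15 through 2025-07-19.
2025-06-20 through 2025-06-22 lies entirely inside B → drops out.
2025-06-24 through 2025-06-27 lies entirely inside B → drops out.
2025-07-02 through 2025-07-13 with B removed leaves 2025-07-06 through 2025-07-13.

2025-07-06 through 2025-07-13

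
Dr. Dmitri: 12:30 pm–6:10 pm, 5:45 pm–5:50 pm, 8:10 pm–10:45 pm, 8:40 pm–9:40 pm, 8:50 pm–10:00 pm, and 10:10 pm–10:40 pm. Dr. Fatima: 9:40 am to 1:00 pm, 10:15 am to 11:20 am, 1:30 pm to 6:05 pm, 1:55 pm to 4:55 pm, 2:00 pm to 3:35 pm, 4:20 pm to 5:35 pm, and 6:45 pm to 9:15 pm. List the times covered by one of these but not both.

A, merged: 12:30 pm–6:10 pm, 8:10 pm–10:45 pm.
B, merged: 9:40 am–1:00 pm, 1:30 pm–6:05 pm, 6:45 pm–9:15 pm.
A but not B: 1:00 pm–1:30 pm, 6:05 pm–6:10 pm, 9:15 pm–10:45 pm.
B but not A: 9:40 am–12:30 pm, 6:45 pm–8:10 pm.
Combining gives A △ B.

9:40 am–12:30 pm, 1:00 pm–1:30 pm, 6:05 pm–6:10 pm, 6:45 pm–8:10 pm, 9:15 pm–10:45 pm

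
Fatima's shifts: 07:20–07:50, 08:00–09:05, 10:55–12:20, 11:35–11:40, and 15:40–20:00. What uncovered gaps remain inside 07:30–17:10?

07:50–08:00, 09:05–10:55, 12:20–15:40

The merged coverage is 07:20–07:50, 08:00–09:05, 10:55–12:20, 15:40–20:00.
Gaps within 07:30–17:10: 07:50–08:00, 09:05–10:55, 12:20–15:40.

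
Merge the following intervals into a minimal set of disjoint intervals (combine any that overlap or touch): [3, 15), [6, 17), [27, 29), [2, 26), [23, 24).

Sort by start: [2, 26), [3, 15), [6, 17), [23, 24), [27, 29).
[3, 15) overlaps/touches [2, 26) → extend to [2, 26).
[6, 17) overlaps/touches [2, 26) → extend to [2, 26).
[23, 24) overlaps/touches [2, 26) → extend to [2, 26).
[27, 29) is disjoint → start new block.

[2, 26) ∪ [27, 29)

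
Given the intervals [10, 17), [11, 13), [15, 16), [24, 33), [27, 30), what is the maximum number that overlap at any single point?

2

Walk the sorted start/end points keeping a running depth.
The depth first hits 2 at 11.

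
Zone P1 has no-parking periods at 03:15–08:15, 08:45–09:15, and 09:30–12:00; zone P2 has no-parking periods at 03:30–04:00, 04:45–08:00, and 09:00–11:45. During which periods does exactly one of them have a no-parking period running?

03:15–03:30, 04:00–04:45, 08:00–08:15, 08:45–09:00, 09:15–09:30, 11:45–12:00

A \ B = 03:15–03:30, 04:00–04:45, 08:00–08:15, 08:45–09:00, 11:45–12:00.
B \ A = 09:15–09:30.
Union of the two gives the symmetric difference.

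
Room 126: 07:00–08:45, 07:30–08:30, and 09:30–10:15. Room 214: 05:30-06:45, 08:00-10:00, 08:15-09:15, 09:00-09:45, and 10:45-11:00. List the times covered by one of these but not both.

Merge the first list: 07:00–08:45, 09:30–10:15.
Merge the second list: 05:30–06:45, 08:00–10:00, 10:45–11:00.
A but not B: 07:00–08:00, 10:00–10:15.
B but not A: 05:30–06:45, 08:45–09:30, 10:45–11:00.
Combining gives A △ B.

05:30–06:45, 07:00–08:00, 08:45–09:30, 10:00–10:15, 10:45–11:00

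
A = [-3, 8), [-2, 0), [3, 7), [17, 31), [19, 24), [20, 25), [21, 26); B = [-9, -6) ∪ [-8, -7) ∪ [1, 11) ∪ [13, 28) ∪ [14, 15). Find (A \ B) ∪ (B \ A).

Merge the first list: [-3, 8), [17, 31).
Merge the second list: [-9, -6), [1, 11), [13, 28).
Only in the first: [-3, 1), [28, 31).
Only in the second: [-9, -6), [8, 11), [13, 17).
Together these are the periods covered by exactly one.

[-9, -6) ∪ [-3, 1) ∪ [8, 11) ∪ [13, 17) ∪ [28, 31)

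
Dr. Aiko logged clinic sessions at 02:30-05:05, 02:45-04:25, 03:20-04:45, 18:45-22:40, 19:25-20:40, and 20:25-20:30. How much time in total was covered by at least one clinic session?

Merged: 02:30–05:05, 18:45–22:40.
Lengths: 2 h 35 min + 3 h 55 min = 6 h 30 min.

6 h 30 min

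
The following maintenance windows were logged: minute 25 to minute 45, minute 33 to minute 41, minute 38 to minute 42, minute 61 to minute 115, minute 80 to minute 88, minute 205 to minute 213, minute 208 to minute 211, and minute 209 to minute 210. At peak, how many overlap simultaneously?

3

Sweep endpoints in order; track running count of active intervals.
Peak of 3 reached at minute 38.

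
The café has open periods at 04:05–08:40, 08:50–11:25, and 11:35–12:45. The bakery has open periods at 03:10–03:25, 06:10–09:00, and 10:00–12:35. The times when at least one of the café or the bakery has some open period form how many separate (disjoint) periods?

A ∪ B = 03:10–03:25, 04:05–12:45.
That is 2 disjoint pieces.

2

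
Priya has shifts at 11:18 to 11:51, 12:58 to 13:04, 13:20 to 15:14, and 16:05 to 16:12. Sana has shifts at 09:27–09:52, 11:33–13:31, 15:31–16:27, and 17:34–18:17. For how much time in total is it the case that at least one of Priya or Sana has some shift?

A ∪ B = 09:27–09:52, 11:18–15:14, 15:31–16:27, 17:34–18:17.
Total: 25 min + 3 h 56 min + 56 min + 43 min = 6 h.

6 h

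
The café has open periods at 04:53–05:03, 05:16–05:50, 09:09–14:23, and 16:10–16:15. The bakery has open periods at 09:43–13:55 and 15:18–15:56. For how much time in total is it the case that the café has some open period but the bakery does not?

1 h 51 min

A \ B = 04:53-05:03, 05:16-05:50, 09:09-09:43, 13:55-14:23, 16:10-16:15.
Total: 10 min + 34 min + 34 min + 28 min + 5 min = 1 h 51 min.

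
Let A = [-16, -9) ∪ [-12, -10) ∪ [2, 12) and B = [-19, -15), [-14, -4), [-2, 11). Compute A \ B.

[-15, -14) ∪ [11, 12)

A, merged: [-16, -9), [2, 12).
[-16, -9) \ B = [-15, -14).
[2, 12) \ B = [11, 12).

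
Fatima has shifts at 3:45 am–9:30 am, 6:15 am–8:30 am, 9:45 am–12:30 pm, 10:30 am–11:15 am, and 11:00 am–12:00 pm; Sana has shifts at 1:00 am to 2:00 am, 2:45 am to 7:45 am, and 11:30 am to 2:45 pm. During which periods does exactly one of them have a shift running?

1:00 am-2:00 am, 2:45 am-3:45 am, 7:45 am-9:30 am, 9:45 am-11:30 am, 12:30 pm-2:45 pm

Merge the first list: 3:45 am-9:30 am, 9:45 am-12:30 pm.
Only in the first: 7:45 am-9:30 am, 9:45 am-11:30 am.
Only in the second: 1:00 am-2:00 am, 2:45 am-3:45 am, 12:30 pm-2:45 pm.
Together these are the periods covered by exactly one.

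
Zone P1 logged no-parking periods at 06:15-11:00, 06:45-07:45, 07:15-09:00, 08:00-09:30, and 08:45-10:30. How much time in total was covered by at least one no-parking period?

4 h 45 min

Merged: 06:15–11:00.
Length: 4 h 45 min.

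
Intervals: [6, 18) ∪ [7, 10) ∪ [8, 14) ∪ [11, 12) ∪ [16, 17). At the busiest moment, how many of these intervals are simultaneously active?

At 8, 3 of the intervals are simultaneously active.
No point has more.

3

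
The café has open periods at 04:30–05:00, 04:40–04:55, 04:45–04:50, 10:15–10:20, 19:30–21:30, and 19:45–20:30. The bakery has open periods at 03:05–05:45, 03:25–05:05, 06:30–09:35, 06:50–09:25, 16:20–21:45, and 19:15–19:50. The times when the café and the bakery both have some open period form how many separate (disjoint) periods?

2

First set merges to 04:30–05:00, 10:15–10:20, 19:30–21:30.
Second set merges to 03:05–05:45, 06:30–09:35, 16:20–21:45.
A ∩ B = 04:30–05:00, 19:30–21:30.
That is 2 disjoint pieces.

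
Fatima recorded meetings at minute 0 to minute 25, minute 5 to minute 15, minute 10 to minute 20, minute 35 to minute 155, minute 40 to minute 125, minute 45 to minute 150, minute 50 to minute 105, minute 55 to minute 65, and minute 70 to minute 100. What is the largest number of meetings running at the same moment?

At minute 55, 5 of the intervals are simultaneously active.
No point has more.

5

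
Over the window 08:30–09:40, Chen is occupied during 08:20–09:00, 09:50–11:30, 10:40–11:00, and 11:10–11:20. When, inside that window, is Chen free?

09:00-09:40

Covered (merged): 08:20-09:00, 09:50-11:30.
Complement within 08:30-09:40: 09:00-09:40.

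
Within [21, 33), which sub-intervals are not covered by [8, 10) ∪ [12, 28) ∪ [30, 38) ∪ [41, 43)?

[28, 30)

After merging, the occupied span is [8, 10), [12, 28), [30, 38), [41, 43).
Complement within [21, 33): [28, 30).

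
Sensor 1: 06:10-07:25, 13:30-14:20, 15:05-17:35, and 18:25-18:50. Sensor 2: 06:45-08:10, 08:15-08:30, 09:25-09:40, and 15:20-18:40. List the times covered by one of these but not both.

06:10–06:45, 07:25–08:10, 08:15–08:30, 09:25–09:40, 13:30–14:20, 15:05–15:20, 17:35–18:25, 18:40–18:50

A \ B = 06:10–06:45, 13:30–14:20, 15:05–15:20, 18:40–18:50.
B \ A = 07:25–08:10, 08:15–08:30, 09:25–09:40, 17:35–18:25.
Union of the two gives the symmetric difference.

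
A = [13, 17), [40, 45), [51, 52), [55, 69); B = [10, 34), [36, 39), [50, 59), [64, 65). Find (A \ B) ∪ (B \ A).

[10, 13) ∪ [17, 34) ∪ [36, 39) ∪ [40, 45) ∪ [50, 51) ∪ [52, 55) ∪ [59, 64) ∪ [65, 69)

A but not B: [40, 45), [59, 64), [65, 69).
B but not A: [10, 13), [17, 34), [36, 39), [50, 51), [52, 55).
Combining gives A △ B.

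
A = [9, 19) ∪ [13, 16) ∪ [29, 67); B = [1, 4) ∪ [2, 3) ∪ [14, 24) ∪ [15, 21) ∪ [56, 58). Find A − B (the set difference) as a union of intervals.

A, merged: [9, 19), [29, 67).
B, merged: [1, 4), [14, 24), [56, 58).
[9, 19) minus B → [9, 14).
[29, 67) minus B → [29, 56), [58, 67).

[9, 14) ∪ [29, 56) ∪ [58, 67)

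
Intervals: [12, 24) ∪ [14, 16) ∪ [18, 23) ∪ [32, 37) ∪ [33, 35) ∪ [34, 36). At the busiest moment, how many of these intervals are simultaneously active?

At 34, 3 of the intervals are simultaneously active.
No point has more.

3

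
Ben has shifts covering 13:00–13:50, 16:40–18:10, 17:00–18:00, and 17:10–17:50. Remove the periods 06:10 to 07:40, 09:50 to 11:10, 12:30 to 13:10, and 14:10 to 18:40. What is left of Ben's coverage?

First set merges to 13:00–13:50, 16:40–18:10.
13:00–13:50 minus B → 13:10–13:50.
16:40–18:10: fully covered by B → removed.

13:10–13:50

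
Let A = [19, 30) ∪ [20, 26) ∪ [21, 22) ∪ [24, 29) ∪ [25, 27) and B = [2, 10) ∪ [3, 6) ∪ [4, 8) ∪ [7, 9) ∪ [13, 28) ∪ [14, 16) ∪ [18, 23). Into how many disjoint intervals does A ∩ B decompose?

First set merges to [19, 30).
Second set merges to [2, 10), [13, 28).
A ∩ B = [19, 28).
That is 1 disjoint piece.

1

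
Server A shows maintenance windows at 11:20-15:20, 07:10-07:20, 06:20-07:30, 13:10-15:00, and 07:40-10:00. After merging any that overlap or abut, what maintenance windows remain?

Sort by start: 06:20-07:30, 07:10-07:20, 07:40-10:00, 11:20-15:20, 13:10-15:00.
07:10-07:20 overlaps/touches 06:20-07:30 → extend to 06:20-07:30.
07:40-10:00 is disjoint → start new block.
11:20-15:20 is disjoint → start new block.
13:10-15:00 overlaps/touches 11:20-15:20 → extend to 11:20-15:20.

06:20-07:30, 07:40-10:00, 11:20-15:20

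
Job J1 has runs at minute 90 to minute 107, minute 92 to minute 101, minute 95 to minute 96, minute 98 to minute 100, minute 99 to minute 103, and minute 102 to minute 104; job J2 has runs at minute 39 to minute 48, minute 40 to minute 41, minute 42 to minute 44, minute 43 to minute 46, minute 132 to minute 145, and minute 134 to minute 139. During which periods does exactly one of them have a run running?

minute 39 to minute 48, minute 90 to minute 107, minute 132 to minute 145

Merge the first list: minute 90 to minute 107.
Merge the second list: minute 39 to minute 48, minute 132 to minute 145.
A but not B: minute 90 to minute 107.
B but not A: minute 39 to minute 48, minute 132 to minute 145.
Combining gives A △ B.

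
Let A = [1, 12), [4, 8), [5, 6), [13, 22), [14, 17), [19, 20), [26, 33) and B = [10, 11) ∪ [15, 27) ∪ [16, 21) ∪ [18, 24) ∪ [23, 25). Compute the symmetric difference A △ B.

First set merges to [1, 12), [13, 22), [26, 33).
Second set merges to [10, 11), [15, 27).
A but not B: [1, 10), [11, 12), [13, 15), [27, 33).
B but not A: [22, 26).
Combining gives A △ B.

[1, 10) ∪ [11, 12) ∪ [13, 15) ∪ [22, 26) ∪ [27, 33)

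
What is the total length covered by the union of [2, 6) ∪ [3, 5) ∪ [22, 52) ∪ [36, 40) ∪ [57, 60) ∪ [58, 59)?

Merged: [2, 6), [22, 52), [57, 60).
Lengths: 4 + 30 + 3 = 37.

37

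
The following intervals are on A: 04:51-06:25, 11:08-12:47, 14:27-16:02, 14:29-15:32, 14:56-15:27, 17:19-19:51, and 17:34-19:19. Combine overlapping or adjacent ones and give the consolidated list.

04:51-06:25, 11:08-12:47, 14:27-16:02, 17:19-19:51

11:08-12:47 is disjoint → start new block.
14:27-16:02 is disjoint → start new block.
14:29-15:32 overlaps/touches 14:27-16:02 → extend to 14:27-16:02.
14:56-15:27 overlaps/touches 14:27-16:02 → extend to 14:27-16:02.
17:19-19:51 is disjoint → start new block.
17:34-19:19 overlaps/touches 17:19-19:51 → extend to 17:19-19:51.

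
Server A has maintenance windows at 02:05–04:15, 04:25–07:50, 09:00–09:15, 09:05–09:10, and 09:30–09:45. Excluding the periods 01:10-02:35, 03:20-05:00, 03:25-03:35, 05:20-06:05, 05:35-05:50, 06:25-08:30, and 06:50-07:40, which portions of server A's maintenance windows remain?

02:35–03:20, 05:00–05:20, 06:05–06:25, 09:00–09:15, 09:30–09:45

First set merges to 02:05–04:15, 04:25–07:50, 09:00–09:15, 09:30–09:45.
Second set merges to 01:10–02:35, 03:20–05:00, 05:20–06:05, 06:25–08:30.
02:05–04:15 minus B → 02:35–03:20.
04:25–07:50 minus B → 05:00–05:20, 06:05–06:25.
09:00–09:15: no B overlap → unchanged.
09:30–09:45: no B overlap → unchanged.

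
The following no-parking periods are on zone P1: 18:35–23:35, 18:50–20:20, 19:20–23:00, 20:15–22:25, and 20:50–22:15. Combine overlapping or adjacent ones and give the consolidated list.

18:35–23:35

18:50–20:20 overlaps/touches 18:35–23:35 → extend to 18:35–23:35.
19:20–23:00 overlaps/touches 18:35–23:35 → extend to 18:35–23:35.
20:15–22:25 overlaps/touches 18:35–23:35 → extend to 18:35–23:35.
20:50–22:15 overlaps/touches 18:35–23:35 → extend to 18:35–23:35.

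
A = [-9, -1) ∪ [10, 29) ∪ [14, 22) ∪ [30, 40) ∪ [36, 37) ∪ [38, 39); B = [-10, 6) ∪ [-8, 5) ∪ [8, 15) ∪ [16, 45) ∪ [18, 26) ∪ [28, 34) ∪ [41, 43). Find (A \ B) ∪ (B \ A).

First set merges to [-9, -1), [10, 29), [30, 40).
Second set merges to [-10, 6), [8, 15), [16, 45).
A \ B = [15, 16).
B \ A = [-10, -9), [-1, 6), [8, 10), [29, 30), [40, 45).
Union of the two gives the symmetric difference.

[-10, -9) ∪ [-1, 6) ∪ [8, 10) ∪ [15, 16) ∪ [29, 30) ∪ [40, 45)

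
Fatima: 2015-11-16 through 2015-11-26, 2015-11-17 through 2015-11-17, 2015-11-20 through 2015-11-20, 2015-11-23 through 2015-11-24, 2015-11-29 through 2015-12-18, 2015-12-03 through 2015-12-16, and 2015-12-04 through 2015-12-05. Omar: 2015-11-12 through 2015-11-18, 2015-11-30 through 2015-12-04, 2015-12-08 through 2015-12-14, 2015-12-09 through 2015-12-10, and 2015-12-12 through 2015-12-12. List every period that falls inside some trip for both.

2015-11-16 through 2015-11-18, 2015-11-30 through 2015-12-04, 2015-12-08 through 2015-12-14

Merge the first list: 2015-11-16 through 2015-11-26, 2015-11-29 through 2015-12-18.
Merge the second list: 2015-11-12 through 2015-11-18, 2015-11-30 through 2015-12-04, 2015-12-08 through 2015-12-14.
2015-11-16 through 2015-11-26 meets the second set on 2015-11-16 through 2015-11-18.
2015-11-29 through 2015-12-18 meets the second set on 2015-11-30 through 2015-12-04, 2015-12-08 through 2015-12-14.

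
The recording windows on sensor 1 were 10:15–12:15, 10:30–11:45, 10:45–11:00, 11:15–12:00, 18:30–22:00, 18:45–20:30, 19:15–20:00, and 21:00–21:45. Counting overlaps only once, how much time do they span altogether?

5 h 30 min

Merged: 10:15-12:15, 18:30-22:00.
Lengths: 2 h + 3 h 30 min = 5 h 30 min.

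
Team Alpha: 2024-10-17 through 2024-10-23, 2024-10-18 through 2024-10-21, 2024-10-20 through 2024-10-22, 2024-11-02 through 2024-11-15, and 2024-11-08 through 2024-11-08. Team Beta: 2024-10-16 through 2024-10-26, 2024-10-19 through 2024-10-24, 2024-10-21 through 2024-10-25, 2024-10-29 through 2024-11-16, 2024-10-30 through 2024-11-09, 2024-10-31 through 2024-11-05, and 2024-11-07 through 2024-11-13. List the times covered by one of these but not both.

2024-10-16 through 2024-10-16, 2024-10-24 through 2024-10-26, 2024-10-29 through 2024-11-01, 2024-11-16 through 2024-11-16

A, merged: 2024-10-17 through 2024-10-23, 2024-11-02 through 2024-11-15.
B, merged: 2024-10-16 through 2024-10-26, 2024-10-29 through 2024-11-16.
A but not B: none.
B but not A: 2024-10-16 through 2024-10-16, 2024-10-24 through 2024-10-26, 2024-10-29 through 2024-11-01, 2024-11-16 through 2024-11-16.
Combining gives A △ B.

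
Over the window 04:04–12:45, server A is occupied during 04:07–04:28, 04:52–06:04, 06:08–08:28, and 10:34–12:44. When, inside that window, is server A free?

04:04–04:07, 04:28–04:52, 06:04–06:08, 08:28–10:34, 12:44–12:45

After merging, the occupied span is 04:07–04:28, 04:52–06:04, 06:08–08:28, 10:34–12:44.
Gaps within 04:04–12:45: 04:04–04:07, 04:28–04:52, 06:04–06:08, 08:28–10:34, 12:44–12:45.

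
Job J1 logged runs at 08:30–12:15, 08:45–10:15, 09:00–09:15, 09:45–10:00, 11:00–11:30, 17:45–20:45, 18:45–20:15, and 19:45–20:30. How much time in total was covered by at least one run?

6 h 45 min

Merged: 08:30–12:15, 17:45–20:45.
Lengths: 3 h 45 min + 3 h = 6 h 45 min.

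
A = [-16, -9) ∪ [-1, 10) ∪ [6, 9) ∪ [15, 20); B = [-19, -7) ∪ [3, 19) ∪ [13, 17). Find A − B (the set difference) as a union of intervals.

[-1, 3) ∪ [19, 20)

Merge the first list: [-16, -9), [-1, 10), [15, 20).
Merge the second list: [-19, -7), [3, 19).
[-16, -9) lies entirely inside B → drops out.
[-1, 10) with B removed leaves [-1, 3).
[15, 20) with B removed leaves [19, 20).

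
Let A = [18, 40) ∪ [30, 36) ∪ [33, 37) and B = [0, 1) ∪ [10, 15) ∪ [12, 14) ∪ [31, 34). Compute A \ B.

Merge the first list: [18, 40).
Merge the second list: [0, 1), [10, 15), [31, 34).
[18, 40) with B removed leaves [18, 31), [34, 40).

[18, 31) ∪ [34, 40)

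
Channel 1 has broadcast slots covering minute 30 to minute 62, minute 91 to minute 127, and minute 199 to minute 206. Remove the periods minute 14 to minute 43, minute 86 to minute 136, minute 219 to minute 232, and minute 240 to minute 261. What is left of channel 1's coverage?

minute 30 to minute 62 \ B = minute 43 to minute 62.
minute 91 to minute 127: entirely removed.
minute 199 to minute 206: nothing removed.

minute 43 to minute 62, minute 199 to minute 206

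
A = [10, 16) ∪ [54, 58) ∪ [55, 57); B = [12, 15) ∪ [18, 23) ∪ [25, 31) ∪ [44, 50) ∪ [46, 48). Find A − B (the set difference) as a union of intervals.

[10, 12) ∪ [15, 16) ∪ [54, 58)

A, merged: [10, 16), [54, 58).
B, merged: [12, 15), [18, 23), [25, 31), [44, 50).
[10, 16) minus B → [10, 12), [15, 16).
[54, 58): no B overlap → unchanged.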